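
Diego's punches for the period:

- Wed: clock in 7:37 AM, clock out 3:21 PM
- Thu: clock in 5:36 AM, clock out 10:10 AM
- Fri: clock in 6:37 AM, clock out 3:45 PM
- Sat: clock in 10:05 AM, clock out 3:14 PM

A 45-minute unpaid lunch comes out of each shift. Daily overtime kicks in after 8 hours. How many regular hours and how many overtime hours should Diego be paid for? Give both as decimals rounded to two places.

Wed: 7:37 AM–3:21 PM = 7 h 44 min; less 45 min break → 6 h 59 min
Thu: 5:36 AM–10:10 AM = 4 h 34 min; less 45 min break → 3 h 49 min
Fri: 6:37 AM–3:45 PM = 9 h 8 min; less 45 min break → 8 h 23 min
Sat: 10:05 AM–3:14 PM = 5 h 9 min; less 45 min break → 4 h 24 min
Wed reg 6 h 59 min / OT 0 h 0 min; Thu reg 3 h 49 min / OT 0 h 0 min; Fri reg 8 h 0 min / OT 0 h 23 min; Sat reg 4 h 24 min / OT 0 h 0 min.
Totals: regular 23 h 12 min, overtime 0 h 23 min.

Regular 23.20 hours, overtime 0.38 hours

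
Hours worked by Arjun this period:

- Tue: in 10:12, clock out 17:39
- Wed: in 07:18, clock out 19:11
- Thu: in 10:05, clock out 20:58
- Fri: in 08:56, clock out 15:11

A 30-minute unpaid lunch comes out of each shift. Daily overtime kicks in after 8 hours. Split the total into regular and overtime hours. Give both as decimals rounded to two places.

Regular 28.70 hours, overtime 5.77 hours

Tue: 10:12–17:39 = 7 h 27 min; less 30 min break → 6 h 57 min
Wed: 07:18–19:11 = 11 h 53 min; less 30 min break → 11 h 23 min
Thu: 10:05–20:58 = 10 h 53 min; less 30 min break → 10 h 23 min
Fri: 08:56–15:11 = 6 h 15 min; less 30 min break → 5 h 45 min
Tue reg 6 h 57 min / OT 0 h 0 min; Wed reg 8 h 0 min / OT 3 h 23 min; Thu reg 8 h 0 min / OT 2 h 23 min; Fri reg 5 h 45 min / OT 0 h 0 min.
Totals: regular 28 h 42 min, overtime 5 h 46 min.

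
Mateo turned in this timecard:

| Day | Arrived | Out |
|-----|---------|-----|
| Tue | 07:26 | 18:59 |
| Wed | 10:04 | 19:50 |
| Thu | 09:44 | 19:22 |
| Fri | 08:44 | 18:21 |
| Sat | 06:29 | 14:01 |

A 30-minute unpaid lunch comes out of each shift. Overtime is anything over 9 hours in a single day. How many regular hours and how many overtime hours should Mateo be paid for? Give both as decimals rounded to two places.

Regular 43.03 hours, overtime 2.57 hours

Tue: 07:26–18:59 = 11 h 33 min; less 30 min break → 11 h 3 min
Wed: 10:04–19:50 = 9 h 46 min; less 30 min break → 9 h 16 min
Thu: 09:44–19:22 = 9 h 38 min; less 30 min break → 9 h 8 min
Fri: 08:44–18:21 = 9 h 37 min; less 30 min break → 9 h 7 min
Sat: 06:29–14:01 = 7 h 32 min; less 30 min break → 7 h 2 min
Tue reg 9 h 0 min / OT 2 h 3 min; Wed reg 9 h 0 min / OT 0 h 16 min; Thu reg 9 h 0 min / OT 0 h 8 min; Fri reg 9 h 0 min / OT 0 h 7 min; Sat reg 7 h 2 min / OT 0 h 0 min.
Totals: regular 43 h 2 min, overtime 2 h 34 min.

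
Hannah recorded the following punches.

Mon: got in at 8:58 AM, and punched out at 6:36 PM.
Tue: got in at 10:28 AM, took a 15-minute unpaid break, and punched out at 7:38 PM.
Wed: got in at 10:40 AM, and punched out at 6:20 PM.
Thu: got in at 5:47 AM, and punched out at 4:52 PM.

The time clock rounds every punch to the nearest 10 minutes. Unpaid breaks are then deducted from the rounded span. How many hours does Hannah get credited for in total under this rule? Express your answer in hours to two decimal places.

37.25 hours

Mon: in 8:58 AM→9:00 AM, out 6:36 PM→6:40 PM; 9 h 40 min
Tue: in 10:28 AM→10:30 AM, out 7:38 PM→7:40 PM; 9 h 10 min − 15 min = 8 h 55 min
Wed: in 10:40 AM→10:40 AM, out 6:20 PM→6:20 PM; 7 h 40 min
Thu: in 5:47 AM→5:50 AM, out 4:52 PM→4:50 PM; 11 h 0 min
Total credited: 37 h 15 min.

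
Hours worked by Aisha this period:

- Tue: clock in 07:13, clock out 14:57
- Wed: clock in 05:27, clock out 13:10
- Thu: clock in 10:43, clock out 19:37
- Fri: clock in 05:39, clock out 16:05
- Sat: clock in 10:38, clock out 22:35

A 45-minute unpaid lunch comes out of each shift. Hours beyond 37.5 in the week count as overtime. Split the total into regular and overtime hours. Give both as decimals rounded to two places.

Tue: 07:13–14:57 = 7 h 44 min; less 45 min break → 6 h 59 min
Wed: 05:27–13:10 = 7 h 43 min; less 45 min break → 6 h 58 min
Thu: 10:43–19:37 = 8 h 54 min; less 45 min break → 8 h 9 min
Fri: 05:39–16:05 = 10 h 26 min; less 45 min break → 9 h 41 min
Sat: 10:38–22:35 = 11 h 57 min; less 45 min break → 11 h 12 min
Total worked: 42 h 59 min = 42.98 h.
Threshold 37.5 h → overtime 5 h 29 min, regular 37 h 30 min.

Regular 37.50 hours, overtime 5.48 hours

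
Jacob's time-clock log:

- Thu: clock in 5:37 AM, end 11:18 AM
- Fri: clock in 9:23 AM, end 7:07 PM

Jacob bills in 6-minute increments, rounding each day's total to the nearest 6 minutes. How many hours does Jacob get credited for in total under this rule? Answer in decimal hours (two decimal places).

Thu: 5:37 AM–11:18 AM = 5 h 41 min → rounds to 5 h 42 min
Fri: 9:23 AM–7:07 PM = 9 h 44 min → rounds to 9 h 42 min
Total credited: 15 h 24 min.

15.40 hours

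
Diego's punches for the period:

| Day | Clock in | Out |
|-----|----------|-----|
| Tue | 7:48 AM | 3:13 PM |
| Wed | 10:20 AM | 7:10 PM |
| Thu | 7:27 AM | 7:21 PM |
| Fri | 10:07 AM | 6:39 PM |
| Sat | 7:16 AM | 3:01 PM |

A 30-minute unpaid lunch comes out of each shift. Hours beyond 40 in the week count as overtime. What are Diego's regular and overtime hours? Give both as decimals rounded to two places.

Regular 40.00 hours, overtime 1.93 hours

Tue: 7:48 AM–3:13 PM = 7 h 25 min; less 30 min break → 6 h 55 min
Wed: 10:20 AM–7:10 PM = 8 h 50 min; less 30 min break → 8 h 20 min
Thu: 7:27 AM–7:21 PM = 11 h 54 min; less 30 min break → 11 h 24 min
Fri: 10:07 AM–6:39 PM = 8 h 32 min; less 30 min break → 8 h 2 min
Sat: 7:16 AM–3:01 PM = 7 h 45 min; less 30 min break → 7 h 15 min
Total worked: 41 h 56 min = 41.93 h.
Threshold 40 h → overtime 1 h 56 min, regular 40 h 0 min.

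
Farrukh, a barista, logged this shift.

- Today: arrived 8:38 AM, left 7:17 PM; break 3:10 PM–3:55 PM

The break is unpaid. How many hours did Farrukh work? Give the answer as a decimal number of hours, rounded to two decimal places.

Today: 8:38 AM–7:17 PM = 10 h 39 min; less 45 min break → 9 h 54 min

9.90 hours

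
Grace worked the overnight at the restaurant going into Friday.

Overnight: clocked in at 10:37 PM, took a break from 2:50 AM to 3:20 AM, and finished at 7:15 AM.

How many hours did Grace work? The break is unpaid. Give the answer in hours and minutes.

8 h 8 min

Overnight: 10:37 PM → midnight = 1 h 23 min; midnight → 7:15 AM = 7 h 15 min; span 8 h 38 min; less 30 min break → 8 h 8 min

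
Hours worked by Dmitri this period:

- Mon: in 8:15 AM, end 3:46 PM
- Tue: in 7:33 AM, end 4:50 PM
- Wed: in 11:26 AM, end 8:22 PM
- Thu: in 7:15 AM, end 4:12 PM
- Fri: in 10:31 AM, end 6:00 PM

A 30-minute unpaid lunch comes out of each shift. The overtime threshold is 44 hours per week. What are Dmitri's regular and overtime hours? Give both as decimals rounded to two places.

Mon: 8:15 AM–3:46 PM = 7 h 31 min; less 30 min break → 7 h 1 min
Tue: 7:33 AM–4:50 PM = 9 h 17 min; less 30 min break → 8 h 47 min
Wed: 11:26 AM–8:22 PM = 8 h 56 min; less 30 min break → 8 h 26 min
Thu: 7:15 AM–4:12 PM = 8 h 57 min; less 30 min break → 8 h 27 min
Fri: 10:31 AM–6:00 PM = 7 h 29 min; less 30 min break → 6 h 59 min
Total worked: 39 h 40 min = 39.67 h.
Threshold 44 h → overtime 0 h 0 min, regular 39 h 40 min.

Regular 39.67 hours, overtime 0.00 hours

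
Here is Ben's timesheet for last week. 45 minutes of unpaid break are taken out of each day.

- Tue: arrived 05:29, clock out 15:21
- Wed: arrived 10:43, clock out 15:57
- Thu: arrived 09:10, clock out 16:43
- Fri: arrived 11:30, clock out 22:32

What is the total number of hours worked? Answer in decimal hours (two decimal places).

30.68 hours

Tue: 05:29–15:21 = 9 h 52 min; less 45 min break → 9 h 7 min
Wed: 10:43–15:57 = 5 h 14 min; less 45 min break → 4 h 29 min
Thu: 09:10–16:43 = 7 h 33 min; less 45 min break → 6 h 48 min
Fri: 11:30–22:32 = 11 h 2 min; less 45 min break → 10 h 17 min
Total: 9 h 7 min + 4 h 29 min + 6 h 48 min + 10 h 17 min = 30 h 41 min.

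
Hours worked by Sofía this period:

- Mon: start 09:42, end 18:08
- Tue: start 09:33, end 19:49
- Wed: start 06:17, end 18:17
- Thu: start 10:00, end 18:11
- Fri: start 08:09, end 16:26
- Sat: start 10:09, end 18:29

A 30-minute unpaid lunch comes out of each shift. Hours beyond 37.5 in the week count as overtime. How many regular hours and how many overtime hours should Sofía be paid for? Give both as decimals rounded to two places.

Mon: 09:42–18:08 = 8 h 26 min; less 30 min break → 7 h 56 min
Tue: 09:33–19:49 = 10 h 16 min; less 30 min break → 9 h 46 min
Wed: 06:17–18:17 = 12 h 0 min; less 30 min break → 11 h 30 min
Thu: 10:00–18:11 = 8 h 11 min; less 30 min break → 7 h 41 min
Fri: 08:09–16:26 = 8 h 17 min; less 30 min break → 7 h 47 min
Sat: 10:09–18:29 = 8 h 20 min; less 30 min break → 7 h 50 min
Total worked: 52 h 30 min = 52.50 h.
Threshold 37.5 h → overtime 15 h 0 min, regular 37 h 30 min.

Regular 37.50 hours, overtime 15.00 hours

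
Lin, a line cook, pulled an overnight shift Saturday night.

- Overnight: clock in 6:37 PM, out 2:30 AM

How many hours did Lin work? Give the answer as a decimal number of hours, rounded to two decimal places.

Overnight: 6:37 PM → midnight = 5 h 23 min; midnight → 2:30 AM = 2 h 30 min; span 7 h 53 min

7.88 hours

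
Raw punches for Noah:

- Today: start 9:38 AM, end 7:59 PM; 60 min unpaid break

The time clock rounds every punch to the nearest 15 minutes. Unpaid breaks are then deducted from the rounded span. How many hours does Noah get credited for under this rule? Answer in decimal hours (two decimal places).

9.25 hours

Today: in 9:38 AM→9:45 AM, out 7:59 PM→8:00 PM; 10 h 15 min − 60 min = 9 h 15 min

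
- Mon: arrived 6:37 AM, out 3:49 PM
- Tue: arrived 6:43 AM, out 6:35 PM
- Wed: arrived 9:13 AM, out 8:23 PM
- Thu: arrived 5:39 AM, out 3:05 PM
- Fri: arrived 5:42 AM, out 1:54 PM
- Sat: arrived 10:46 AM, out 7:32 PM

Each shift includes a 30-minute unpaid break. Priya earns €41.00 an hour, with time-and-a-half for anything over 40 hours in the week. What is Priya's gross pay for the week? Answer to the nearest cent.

€2601.45

Mon: 6:37 AM–3:49 PM = 9 h 12 min; less 30 min break → 8 h 42 min
Tue: 6:43 AM–6:35 PM = 11 h 52 min; less 30 min break → 11 h 22 min
Wed: 9:13 AM–8:23 PM = 11 h 10 min; less 30 min break → 10 h 40 min
Thu: 5:39 AM–3:05 PM = 9 h 26 min; less 30 min break → 8 h 56 min
Fri: 5:42 AM–1:54 PM = 8 h 12 min; less 30 min break → 7 h 42 min
Sat: 10:46 AM–7:32 PM = 8 h 46 min; less 30 min break → 8 h 16 min
Total worked: 55 h 38 min = 3338 min.
Regular 40 h 0 min = 2400 min at €41.00/h; overtime 15 h 38 min = 938 min at €61.50/h.
Pay = (2400 × €41.00 + 938 × €61.50) ÷ 60 = €2601.45.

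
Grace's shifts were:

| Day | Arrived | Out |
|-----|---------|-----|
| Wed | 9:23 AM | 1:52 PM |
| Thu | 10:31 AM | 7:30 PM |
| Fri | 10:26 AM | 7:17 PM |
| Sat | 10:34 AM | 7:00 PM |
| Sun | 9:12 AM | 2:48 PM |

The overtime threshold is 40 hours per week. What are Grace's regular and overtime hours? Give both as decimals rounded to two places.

Regular 36.35 hours, overtime 0.00 hours

Wed: 9:23 AM–1:52 PM = 4 h 29 min
Thu: 10:31 AM–7:30 PM = 8 h 59 min
Fri: 10:26 AM–7:17 PM = 8 h 51 min
Sat: 10:34 AM–7:00 PM = 8 h 26 min
Sun: 9:12 AM–2:48 PM = 5 h 36 min
Total worked: 36 h 21 min = 36.35 h.
Threshold 40 h → overtime 0 h 0 min, regular 36 h 21 min.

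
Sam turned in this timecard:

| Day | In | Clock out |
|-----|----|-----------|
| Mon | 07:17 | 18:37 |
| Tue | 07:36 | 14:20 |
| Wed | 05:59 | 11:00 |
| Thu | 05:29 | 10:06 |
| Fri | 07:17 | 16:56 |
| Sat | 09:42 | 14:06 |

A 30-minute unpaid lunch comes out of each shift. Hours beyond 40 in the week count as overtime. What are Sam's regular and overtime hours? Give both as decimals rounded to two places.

Regular 38.75 hours, overtime 0.00 hours

Mon: 07:17–18:37 = 11 h 20 min; less 30 min break → 10 h 50 min
Tue: 07:36–14:20 = 6 h 44 min; less 30 min break → 6 h 14 min
Wed: 05:59–11:00 = 5 h 1 min; less 30 min break → 4 h 31 min
Thu: 05:29–10:06 = 4 h 37 min; less 30 min break → 4 h 7 min
Fri: 07:17–16:56 = 9 h 39 min; less 30 min break → 9 h 9 min
Sat: 09:42–14:06 = 4 h 24 min; less 30 min break → 3 h 54 min
Total worked: 38 h 45 min = 38.75 h.
Threshold 40 h → overtime 0 h 0 min, regular 38 h 45 min.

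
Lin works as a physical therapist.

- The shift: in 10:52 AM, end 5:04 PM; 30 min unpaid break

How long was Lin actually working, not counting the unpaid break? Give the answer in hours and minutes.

5 h 42 min

The shift: 10:52 AM–5:04 PM = 6 h 12 min; less 30 min break → 5 h 42 min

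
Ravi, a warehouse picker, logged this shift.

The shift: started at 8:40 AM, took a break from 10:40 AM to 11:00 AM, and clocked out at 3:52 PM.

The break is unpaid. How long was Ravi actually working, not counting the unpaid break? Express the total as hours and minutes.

6 h 52 min

The shift: 8:40 AM–3:52 PM = 7 h 12 min; less 20 min break → 6 h 52 min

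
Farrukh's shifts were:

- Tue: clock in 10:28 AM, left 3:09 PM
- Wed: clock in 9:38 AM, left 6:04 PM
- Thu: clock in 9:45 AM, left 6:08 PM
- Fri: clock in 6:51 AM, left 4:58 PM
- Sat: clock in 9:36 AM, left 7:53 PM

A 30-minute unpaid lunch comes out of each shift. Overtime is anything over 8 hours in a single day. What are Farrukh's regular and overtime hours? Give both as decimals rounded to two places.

Tue: 10:28 AM–3:09 PM = 4 h 41 min; less 30 min break → 4 h 11 min
Wed: 9:38 AM–6:04 PM = 8 h 26 min; less 30 min break → 7 h 56 min
Thu: 9:45 AM–6:08 PM = 8 h 23 min; less 30 min break → 7 h 53 min
Fri: 6:51 AM–4:58 PM = 10 h 7 min; less 30 min break → 9 h 37 min
Sat: 9:36 AM–7:53 PM = 10 h 17 min; less 30 min break → 9 h 47 min
Tue reg 4 h 11 min / OT 0 h 0 min; Wed reg 7 h 56 min / OT 0 h 0 min; Thu reg 7 h 53 min / OT 0 h 0 min; Fri reg 8 h 0 min / OT 1 h 37 min; Sat reg 8 h 0 min / OT 1 h 47 min.
Totals: regular 36 h 0 min, overtime 3 h 24 min.

Regular 36.00 hours, overtime 3.40 hours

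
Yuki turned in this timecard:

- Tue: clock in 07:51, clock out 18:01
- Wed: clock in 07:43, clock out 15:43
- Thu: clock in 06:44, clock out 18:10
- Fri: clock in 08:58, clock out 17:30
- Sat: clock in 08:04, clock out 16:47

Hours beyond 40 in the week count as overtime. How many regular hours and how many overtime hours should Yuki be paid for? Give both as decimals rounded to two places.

Regular 40.00 hours, overtime 6.85 hours

Tue: 07:51–18:01 = 10 h 10 min
Wed: 07:43–15:43 = 8 h 0 min
Thu: 06:44–18:10 = 11 h 26 min
Fri: 08:58–17:30 = 8 h 32 min
Sat: 08:04–16:47 = 8 h 43 min
Total worked: 46 h 51 min = 46.85 h.
Threshold 40 h → overtime 6 h 51 min, regular 40 h 0 min.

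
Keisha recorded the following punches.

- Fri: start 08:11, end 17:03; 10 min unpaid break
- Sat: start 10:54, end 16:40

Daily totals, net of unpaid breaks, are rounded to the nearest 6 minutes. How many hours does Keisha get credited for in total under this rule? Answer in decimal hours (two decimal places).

Fri: 08:11–17:03 = 8 h 52 min − 10 min = 8 h 42 min → rounds to 8 h 42 min
Sat: 10:54–16:40 = 5 h 46 min → rounds to 5 h 48 min
Total credited: 14 h 30 min.

14.50 hours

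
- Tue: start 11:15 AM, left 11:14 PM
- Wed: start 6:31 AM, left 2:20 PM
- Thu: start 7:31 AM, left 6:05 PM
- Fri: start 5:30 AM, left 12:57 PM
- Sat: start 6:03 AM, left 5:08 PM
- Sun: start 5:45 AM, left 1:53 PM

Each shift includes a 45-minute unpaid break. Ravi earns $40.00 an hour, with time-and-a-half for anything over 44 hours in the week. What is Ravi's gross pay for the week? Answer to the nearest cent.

Tue: 11:15 AM–11:14 PM = 11 h 59 min; less 45 min break → 11 h 14 min
Wed: 6:31 AM–2:20 PM = 7 h 49 min; less 45 min break → 7 h 4 min
Thu: 7:31 AM–6:05 PM = 10 h 34 min; less 45 min break → 9 h 49 min
Fri: 5:30 AM–12:57 PM = 7 h 27 min; less 45 min break → 6 h 42 min
Sat: 6:03 AM–5:08 PM = 11 h 5 min; less 45 min break → 10 h 20 min
Sun: 5:45 AM–1:53 PM = 8 h 8 min; less 45 min break → 7 h 23 min
Total worked: 52 h 32 min = 3152 min.
Regular 44 h 0 min = 2640 min at $40.00/h; overtime 8 h 32 min = 512 min at $60.00/h.
Pay = (2640 × $40.00 + 512 × $60.00) ÷ 60 = $2272.00.

$2272.00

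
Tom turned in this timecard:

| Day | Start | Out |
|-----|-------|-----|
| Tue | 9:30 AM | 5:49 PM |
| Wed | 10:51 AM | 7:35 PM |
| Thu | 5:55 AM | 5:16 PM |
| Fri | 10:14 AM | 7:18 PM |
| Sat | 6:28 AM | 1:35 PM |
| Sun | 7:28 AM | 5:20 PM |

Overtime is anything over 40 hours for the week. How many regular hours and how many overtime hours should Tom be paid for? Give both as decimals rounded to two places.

Tue: 9:30 AM–5:49 PM = 8 h 19 min
Wed: 10:51 AM–7:35 PM = 8 h 44 min
Thu: 5:55 AM–5:16 PM = 11 h 21 min
Fri: 10:14 AM–7:18 PM = 9 h 4 min
Sat: 6:28 AM–1:35 PM = 7 h 7 min
Sun: 7:28 AM–5:20 PM = 9 h 52 min
Total worked: 54 h 27 min = 54.45 h.
Threshold 40 h → overtime 14 h 27 min, regular 40 h 0 min.

Regular 40.00 hours, overtime 14.45 hours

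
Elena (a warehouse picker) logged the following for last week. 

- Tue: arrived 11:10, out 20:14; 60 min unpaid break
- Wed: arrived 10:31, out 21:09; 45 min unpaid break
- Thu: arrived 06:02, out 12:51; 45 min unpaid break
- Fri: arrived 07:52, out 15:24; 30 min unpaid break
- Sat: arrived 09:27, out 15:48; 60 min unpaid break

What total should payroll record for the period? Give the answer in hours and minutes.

Tue: 11:10–20:14 = 9 h 4 min; less 60 min break → 8 h 4 min
Wed: 10:31–21:09 = 10 h 38 min; less 45 min break → 9 h 53 min
Thu: 06:02–12:51 = 6 h 49 min; less 45 min break → 6 h 4 min
Fri: 07:52–15:24 = 7 h 32 min; less 30 min break → 7 h 2 min
Sat: 09:27–15:48 = 6 h 21 min; less 60 min break → 5 h 21 min
Total: 8 h 4 min + 9 h 53 min + 6 h 4 min + 7 h 2 min + 5 h 21 min = 36 h 24 min.

36 h 24 min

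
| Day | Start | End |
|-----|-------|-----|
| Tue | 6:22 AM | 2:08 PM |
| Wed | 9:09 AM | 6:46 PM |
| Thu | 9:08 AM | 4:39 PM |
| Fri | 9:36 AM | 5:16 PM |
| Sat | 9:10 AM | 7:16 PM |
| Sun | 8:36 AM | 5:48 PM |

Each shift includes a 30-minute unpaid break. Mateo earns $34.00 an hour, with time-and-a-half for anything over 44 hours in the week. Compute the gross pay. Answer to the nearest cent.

$1744.20

Tue: 6:22 AM–2:08 PM = 7 h 46 min; less 30 min break → 7 h 16 min
Wed: 9:09 AM–6:46 PM = 9 h 37 min; less 30 min break → 9 h 7 min
Thu: 9:08 AM–4:39 PM = 7 h 31 min; less 30 min break → 7 h 1 min
Fri: 9:36 AM–5:16 PM = 7 h 40 min; less 30 min break → 7 h 10 min
Sat: 9:10 AM–7:16 PM = 10 h 6 min; less 30 min break → 9 h 36 min
Sun: 8:36 AM–5:48 PM = 9 h 12 min; less 30 min break → 8 h 42 min
Total worked: 48 h 52 min = 2932 min.
Regular 44 h 0 min = 2640 min at $34.00/h; overtime 4 h 52 min = 292 min at $51.00/h.
Pay = (2640 × $34.00 + 292 × $51.00) ÷ 60 = $1744.20.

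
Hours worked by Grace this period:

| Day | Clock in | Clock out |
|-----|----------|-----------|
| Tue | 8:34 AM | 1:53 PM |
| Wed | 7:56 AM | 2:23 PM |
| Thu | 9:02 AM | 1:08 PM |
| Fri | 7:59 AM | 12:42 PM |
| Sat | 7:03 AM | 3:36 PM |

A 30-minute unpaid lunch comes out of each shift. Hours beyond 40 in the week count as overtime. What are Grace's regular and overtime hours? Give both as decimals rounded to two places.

Regular 26.63 hours, overtime 0.00 hours

Tue: 8:34 AM–1:53 PM = 5 h 19 min; less 30 min break → 4 h 49 min
Wed: 7:56 AM–2:23 PM = 6 h 27 min; less 30 min break → 5 h 57 min
Thu: 9:02 AM–1:08 PM = 4 h 6 min; less 30 min break → 3 h 36 min
Fri: 7:59 AM–12:42 PM = 4 h 43 min; less 30 min break → 4 h 13 min
Sat: 7:03 AM–3:36 PM = 8 h 33 min; less 30 min break → 8 h 3 min
Total worked: 26 h 38 min = 26.63 h.
Threshold 40 h → overtime 0 h 0 min, regular 26 h 38 min.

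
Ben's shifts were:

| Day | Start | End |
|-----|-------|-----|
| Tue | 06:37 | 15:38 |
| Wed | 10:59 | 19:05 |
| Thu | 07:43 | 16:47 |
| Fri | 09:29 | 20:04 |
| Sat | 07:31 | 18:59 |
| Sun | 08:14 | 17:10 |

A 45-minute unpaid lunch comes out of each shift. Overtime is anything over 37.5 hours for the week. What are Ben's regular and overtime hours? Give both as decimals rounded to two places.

Tue: 06:37–15:38 = 9 h 1 min; less 45 min break → 8 h 16 min
Wed: 10:59–19:05 = 8 h 6 min; less 45 min break → 7 h 21 min
Thu: 07:43–16:47 = 9 h 4 min; less 45 min break → 8 h 19 min
Fri: 09:29–20:04 = 10 h 35 min; less 45 min break → 9 h 50 min
Sat: 07:31–18:59 = 11 h 28 min; less 45 min break → 10 h 43 min
Sun: 08:14–17:10 = 8 h 56 min; less 45 min break → 8 h 11 min
Total worked: 52 h 40 min = 52.67 h.
Threshold 37.5 h → overtime 15 h 10 min, regular 37 h 30 min.

Regular 37.50 hours, overtime 15.17 hours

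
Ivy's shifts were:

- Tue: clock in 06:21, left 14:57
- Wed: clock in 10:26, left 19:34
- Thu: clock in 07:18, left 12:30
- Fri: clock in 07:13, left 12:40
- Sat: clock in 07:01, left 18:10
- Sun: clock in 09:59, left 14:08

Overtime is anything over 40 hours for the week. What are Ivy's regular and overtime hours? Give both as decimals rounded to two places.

Regular 40.00 hours, overtime 3.68 hours

Tue: 06:21–14:57 = 8 h 36 min
Wed: 10:26–19:34 = 9 h 8 min
Thu: 07:18–12:30 = 5 h 12 min
Fri: 07:13–12:40 = 5 h 27 min
Sat: 07:01–18:10 = 11 h 9 min
Sun: 09:59–14:08 = 4 h 9 min
Total worked: 43 h 41 min = 43.68 h.
Threshold 40 h → overtime 3 h 41 min, regular 40 h 0 min.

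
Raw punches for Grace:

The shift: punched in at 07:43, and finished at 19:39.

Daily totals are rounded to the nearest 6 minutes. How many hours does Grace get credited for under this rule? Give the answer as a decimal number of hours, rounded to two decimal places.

The shift: 07:43–19:39 = 11 h 56 min → rounds to 11 h 54 min

11.90 hours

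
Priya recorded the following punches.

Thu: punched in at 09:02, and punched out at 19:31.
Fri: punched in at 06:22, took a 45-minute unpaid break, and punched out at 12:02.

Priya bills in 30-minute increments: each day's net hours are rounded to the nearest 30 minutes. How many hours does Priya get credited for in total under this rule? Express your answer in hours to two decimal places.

Thu: 09:02–19:31 = 10 h 29 min → rounds to 10 h 30 min
Fri: 06:22–12:02 = 5 h 40 min − 45 min = 4 h 55 min → rounds to 5 h 0 min
Total credited: 15 h 30 min.

15.50 hours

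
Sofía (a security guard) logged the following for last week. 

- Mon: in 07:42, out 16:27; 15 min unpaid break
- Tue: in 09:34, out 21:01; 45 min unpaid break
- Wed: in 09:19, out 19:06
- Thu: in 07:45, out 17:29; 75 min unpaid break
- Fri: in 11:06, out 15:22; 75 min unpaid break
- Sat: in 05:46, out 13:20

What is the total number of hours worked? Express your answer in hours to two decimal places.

Mon: 07:42–16:27 = 8 h 45 min; less 15 min break → 8 h 30 min
Tue: 09:34–21:01 = 11 h 27 min; less 45 min break → 10 h 42 min
Wed: 09:19–19:06 = 9 h 47 min
Thu: 07:45–17:29 = 9 h 44 min; less 75 min break → 8 h 29 min
Fri: 11:06–15:22 = 4 h 16 min; less 75 min break → 3 h 1 min
Sat: 05:46–13:20 = 7 h 34 min
Total: 8 h 30 min + 10 h 42 min + 9 h 47 min + 8 h 29 min + 3 h 1 min + 7 h 34 min = 48 h 3 min.

48.05 hours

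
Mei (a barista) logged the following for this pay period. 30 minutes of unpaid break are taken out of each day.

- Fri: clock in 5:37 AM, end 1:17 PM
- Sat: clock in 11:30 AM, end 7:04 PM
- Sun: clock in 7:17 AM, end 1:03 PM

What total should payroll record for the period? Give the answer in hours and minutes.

Fri: 5:37 AM–1:17 PM = 7 h 40 min; less 30 min break → 7 h 10 min
Sat: 11:30 AM–7:04 PM = 7 h 34 min; less 30 min break → 7 h 4 min
Sun: 7:17 AM–1:03 PM = 5 h 46 min; less 30 min break → 5 h 16 min
Total: 7 h 10 min + 7 h 4 min + 5 h 16 min = 19 h 30 min.

19 h 30 min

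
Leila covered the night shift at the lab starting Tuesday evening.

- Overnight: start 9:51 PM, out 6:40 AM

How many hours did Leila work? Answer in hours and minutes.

Overnight: 9:51 PM → midnight = 2 h 9 min; midnight → 6:40 AM = 6 h 40 min; span 8 h 49 min

8 h 49 min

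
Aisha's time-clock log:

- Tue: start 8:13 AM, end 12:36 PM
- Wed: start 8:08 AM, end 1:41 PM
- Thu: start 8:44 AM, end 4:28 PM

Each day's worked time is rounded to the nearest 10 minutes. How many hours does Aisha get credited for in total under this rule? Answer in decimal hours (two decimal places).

17.50 hours

Tue: 8:13 AM–12:36 PM = 4 h 23 min → rounds to 4 h 20 min
Wed: 8:08 AM–1:41 PM = 5 h 33 min → rounds to 5 h 30 min
Thu: 8:44 AM–4:28 PM = 7 h 44 min → rounds to 7 h 40 min
Total credited: 17 h 30 min.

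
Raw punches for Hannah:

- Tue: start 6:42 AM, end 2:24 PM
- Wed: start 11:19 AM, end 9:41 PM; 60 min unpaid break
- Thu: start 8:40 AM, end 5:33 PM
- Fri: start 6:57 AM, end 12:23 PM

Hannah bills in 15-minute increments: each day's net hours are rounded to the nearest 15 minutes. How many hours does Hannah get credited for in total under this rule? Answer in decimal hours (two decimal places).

Tue: 6:42 AM–2:24 PM = 7 h 42 min → rounds to 7 h 45 min
Wed: 11:19 AM–9:41 PM = 10 h 22 min − 60 min = 9 h 22 min → rounds to 9 h 15 min
Thu: 8:40 AM–5:33 PM = 8 h 53 min → rounds to 9 h 0 min
Fri: 6:57 AM–12:23 PM = 5 h 26 min → rounds to 5 h 30 min
Total credited: 31 h 30 min.

31.50 hours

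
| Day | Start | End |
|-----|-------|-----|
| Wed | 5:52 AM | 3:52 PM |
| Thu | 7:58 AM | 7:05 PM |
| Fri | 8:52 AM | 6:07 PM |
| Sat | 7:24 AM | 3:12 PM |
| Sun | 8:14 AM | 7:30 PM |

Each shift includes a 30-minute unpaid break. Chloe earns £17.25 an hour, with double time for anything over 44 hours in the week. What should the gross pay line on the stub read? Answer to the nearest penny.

£860.20

Wed: 5:52 AM–3:52 PM = 10 h 0 min; less 30 min break → 9 h 30 min
Thu: 7:58 AM–7:05 PM = 11 h 7 min; less 30 min break → 10 h 37 min
Fri: 8:52 AM–6:07 PM = 9 h 15 min; less 30 min break → 8 h 45 min
Sat: 7:24 AM–3:12 PM = 7 h 48 min; less 30 min break → 7 h 18 min
Sun: 8:14 AM–7:30 PM = 11 h 16 min; less 30 min break → 10 h 46 min
Total worked: 46 h 56 min = 2816 min.
Regular 44 h 0 min = 2640 min at £17.25/h; overtime 2 h 56 min = 176 min at £34.50/h.
Pay = (2640 × £17.25 + 176 × £34.50) ÷ 60 = £860.20.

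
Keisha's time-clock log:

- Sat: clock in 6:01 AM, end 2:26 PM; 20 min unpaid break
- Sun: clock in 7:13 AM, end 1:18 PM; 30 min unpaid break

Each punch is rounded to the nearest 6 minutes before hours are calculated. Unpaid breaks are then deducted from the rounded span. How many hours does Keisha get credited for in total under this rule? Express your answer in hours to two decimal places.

Sat: in 6:01 AM→6:00 AM, out 2:26 PM→2:24 PM; 8 h 24 min − 20 min = 8 h 4 min
Sun: in 7:13 AM→7:12 AM, out 1:18 PM→1:18 PM; 6 h 6 min − 30 min = 5 h 36 min
Total credited: 13 h 40 min.

13.67 hours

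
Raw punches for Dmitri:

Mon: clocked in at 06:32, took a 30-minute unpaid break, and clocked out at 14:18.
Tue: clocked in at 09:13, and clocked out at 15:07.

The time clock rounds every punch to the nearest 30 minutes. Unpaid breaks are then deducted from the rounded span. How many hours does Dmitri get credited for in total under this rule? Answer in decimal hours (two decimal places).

Mon: in 06:32→06:30, out 14:18→14:30; 8 h 0 min − 30 min = 7 h 30 min
Tue: in 09:13→09:00, out 15:07→15:00; 6 h 0 min
Total credited: 13 h 30 min.

13.50 hours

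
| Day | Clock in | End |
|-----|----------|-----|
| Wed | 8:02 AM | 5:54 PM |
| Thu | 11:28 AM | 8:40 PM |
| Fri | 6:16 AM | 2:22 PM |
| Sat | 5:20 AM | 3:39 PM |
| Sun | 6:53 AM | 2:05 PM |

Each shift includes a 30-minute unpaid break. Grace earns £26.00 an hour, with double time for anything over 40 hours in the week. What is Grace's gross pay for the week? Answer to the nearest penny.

Wed: 8:02 AM–5:54 PM = 9 h 52 min; less 30 min break → 9 h 22 min
Thu: 11:28 AM–8:40 PM = 9 h 12 min; less 30 min break → 8 h 42 min
Fri: 6:16 AM–2:22 PM = 8 h 6 min; less 30 min break → 7 h 36 min
Sat: 5:20 AM–3:39 PM = 10 h 19 min; less 30 min break → 9 h 49 min
Sun: 6:53 AM–2:05 PM = 7 h 12 min; less 30 min break → 6 h 42 min
Total worked: 42 h 11 min = 2531 min.
Regular 40 h 0 min = 2400 min at £26.00/h; overtime 2 h 11 min = 131 min at £52.00/h.
Pay = (2400 × £26.00 + 131 × £52.00) ÷ 60 = £1153.53.

£1153.53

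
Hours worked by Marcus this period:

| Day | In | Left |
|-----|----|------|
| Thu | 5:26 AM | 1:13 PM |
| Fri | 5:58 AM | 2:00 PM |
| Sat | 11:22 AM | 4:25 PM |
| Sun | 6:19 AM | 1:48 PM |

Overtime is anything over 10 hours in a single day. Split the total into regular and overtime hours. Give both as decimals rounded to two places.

Regular 28.35 hours, overtime 0.00 hours

Thu: 5:26 AM–1:13 PM = 7 h 47 min
Fri: 5:58 AM–2:00 PM = 8 h 2 min
Sat: 11:22 AM–4:25 PM = 5 h 3 min
Sun: 6:19 AM–1:48 PM = 7 h 29 min
Thu reg 7 h 47 min / OT 0 h 0 min; Fri reg 8 h 2 min / OT 0 h 0 min; Sat reg 5 h 3 min / OT 0 h 0 min; Sun reg 7 h 29 min / OT 0 h 0 min.
Totals: regular 28 h 21 min, overtime 0 h 0 min.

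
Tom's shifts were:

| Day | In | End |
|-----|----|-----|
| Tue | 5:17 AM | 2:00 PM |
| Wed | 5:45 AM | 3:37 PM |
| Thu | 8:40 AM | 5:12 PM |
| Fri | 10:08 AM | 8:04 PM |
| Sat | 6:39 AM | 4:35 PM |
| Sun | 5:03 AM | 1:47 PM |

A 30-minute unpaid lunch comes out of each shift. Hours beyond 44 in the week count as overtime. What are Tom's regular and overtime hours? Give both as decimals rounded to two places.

Regular 44.00 hours, overtime 8.72 hours

Tue: 5:17 AM–2:00 PM = 8 h 43 min; less 30 min break → 8 h 13 min
Wed: 5:45 AM–3:37 PM = 9 h 52 min; less 30 min break → 9 h 22 min
Thu: 8:40 AM–5:12 PM = 8 h 32 min; less 30 min break → 8 h 2 min
Fri: 10:08 AM–8:04 PM = 9 h 56 min; less 30 min break → 9 h 26 min
Sat: 6:39 AM–4:35 PM = 9 h 56 min; less 30 min break → 9 h 26 min
Sun: 5:03 AM–1:47 PM = 8 h 44 min; less 30 min break → 8 h 14 min
Total worked: 52 h 43 min = 52.72 h.
Threshold 44 h → overtime 8 h 43 min, regular 44 h 0 min.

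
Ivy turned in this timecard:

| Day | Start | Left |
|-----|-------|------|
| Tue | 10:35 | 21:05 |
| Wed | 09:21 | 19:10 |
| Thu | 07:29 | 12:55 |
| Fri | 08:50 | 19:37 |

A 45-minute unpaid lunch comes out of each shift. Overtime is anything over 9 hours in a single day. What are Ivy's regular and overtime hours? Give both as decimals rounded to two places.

Regular 31.68 hours, overtime 1.85 hours

Tue: 10:35–21:05 = 10 h 30 min; less 45 min break → 9 h 45 min
Wed: 09:21–19:10 = 9 h 49 min; less 45 min break → 9 h 4 min
Thu: 07:29–12:55 = 5 h 26 min; less 45 min break → 4 h 41 min
Fri: 08:50–19:37 = 10 h 47 min; less 45 min break → 10 h 2 min
Tue reg 9 h 0 min / OT 0 h 45 min; Wed reg 9 h 0 min / OT 0 h 4 min; Thu reg 4 h 41 min / OT 0 h 0 min; Fri reg 9 h 0 min / OT 1 h 2 min.
Totals: regular 31 h 41 min, overtime 1 h 51 min.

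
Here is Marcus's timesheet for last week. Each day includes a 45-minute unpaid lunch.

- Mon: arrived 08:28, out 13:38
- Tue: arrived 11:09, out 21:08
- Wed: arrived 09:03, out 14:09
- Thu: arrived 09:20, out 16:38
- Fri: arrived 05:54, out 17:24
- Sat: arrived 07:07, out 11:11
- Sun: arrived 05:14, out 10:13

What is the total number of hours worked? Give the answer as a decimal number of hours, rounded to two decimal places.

42.85 hours

Mon: 08:28–13:38 = 5 h 10 min; less 45 min break → 4 h 25 min
Tue: 11:09–21:08 = 9 h 59 min; less 45 min break → 9 h 14 min
Wed: 09:03–14:09 = 5 h 6 min; less 45 min break → 4 h 21 min
Thu: 09:20–16:38 = 7 h 18 min; less 45 min break → 6 h 33 min
Fri: 05:54–17:24 = 11 h 30 min; less 45 min break → 10 h 45 min
Sat: 07:07–11:11 = 4 h 4 min; less 45 min break → 3 h 19 min
Sun: 05:14–10:13 = 4 h 59 min; less 45 min break → 4 h 14 min
Total: 4 h 25 min + 9 h 14 min + 4 h 21 min + 6 h 33 min + 10 h 45 min + 3 h 19 min + 4 h 14 min = 42 h 51 min.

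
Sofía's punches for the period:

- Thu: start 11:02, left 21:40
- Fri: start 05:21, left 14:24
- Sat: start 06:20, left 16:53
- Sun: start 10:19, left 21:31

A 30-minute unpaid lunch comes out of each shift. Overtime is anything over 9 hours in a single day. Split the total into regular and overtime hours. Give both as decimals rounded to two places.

Regular 35.55 hours, overtime 3.88 hours

Thu: 11:02–21:40 = 10 h 38 min; less 30 min break → 10 h 8 min
Fri: 05:21–14:24 = 9 h 3 min; less 30 min break → 8 h 33 min
Sat: 06:20–16:53 = 10 h 33 min; less 30 min break → 10 h 3 min
Sun: 10:19–21:31 = 11 h 12 min; less 30 min break → 10 h 42 min
Thu reg 9 h 0 min / OT 1 h 8 min; Fri reg 8 h 33 min / OT 0 h 0 min; Sat reg 9 h 0 min / OT 1 h 3 min; Sun reg 9 h 0 min / OT 1 h 42 min.
Totals: regular 35 h 33 min, overtime 3 h 53 min.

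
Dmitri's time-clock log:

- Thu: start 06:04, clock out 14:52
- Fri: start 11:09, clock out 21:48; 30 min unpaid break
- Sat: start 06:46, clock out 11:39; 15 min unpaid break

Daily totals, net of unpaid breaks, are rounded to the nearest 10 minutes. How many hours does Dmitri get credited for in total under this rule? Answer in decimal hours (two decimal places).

23.67 hours

Thu: 06:04–14:52 = 8 h 48 min → rounds to 8 h 50 min
Fri: 11:09–21:48 = 10 h 39 min − 30 min = 10 h 9 min → rounds to 10 h 10 min
Sat: 06:46–11:39 = 4 h 53 min − 15 min = 4 h 38 min → rounds to 4 h 40 min
Total credited: 23 h 40 min.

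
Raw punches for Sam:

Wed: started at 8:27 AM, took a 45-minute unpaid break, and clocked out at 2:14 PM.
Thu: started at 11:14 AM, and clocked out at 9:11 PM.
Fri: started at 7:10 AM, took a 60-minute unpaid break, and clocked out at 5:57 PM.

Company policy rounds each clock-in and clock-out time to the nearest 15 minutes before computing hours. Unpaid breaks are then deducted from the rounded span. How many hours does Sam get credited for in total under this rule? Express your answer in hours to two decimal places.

24.75 hours

Wed: in 8:27 AM→8:30 AM, out 2:14 PM→2:15 PM; 5 h 45 min − 45 min = 5 h 0 min
Thu: in 11:14 AM→11:15 AM, out 9:11 PM→9:15 PM; 10 h 0 min
Fri: in 7:10 AM→7:15 AM, out 5:57 PM→6:00 PM; 10 h 45 min − 60 min = 9 h 45 min
Total credited: 24 h 45 min.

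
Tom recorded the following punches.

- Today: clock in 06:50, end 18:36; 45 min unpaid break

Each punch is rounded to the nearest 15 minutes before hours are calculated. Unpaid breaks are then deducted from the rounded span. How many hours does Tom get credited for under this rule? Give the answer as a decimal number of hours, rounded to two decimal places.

11.00 hours

Today: in 06:50→06:45, out 18:36→18:30; 11 h 45 min − 45 min = 11 h 0 min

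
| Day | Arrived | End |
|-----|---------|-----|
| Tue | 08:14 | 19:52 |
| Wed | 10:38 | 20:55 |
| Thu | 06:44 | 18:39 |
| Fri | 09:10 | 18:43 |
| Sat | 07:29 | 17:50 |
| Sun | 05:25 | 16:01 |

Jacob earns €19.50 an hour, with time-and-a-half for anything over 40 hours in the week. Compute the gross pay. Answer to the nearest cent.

Tue: 08:14–19:52 = 11 h 38 min
Wed: 10:38–20:55 = 10 h 17 min
Thu: 06:44–18:39 = 11 h 55 min
Fri: 09:10–18:43 = 9 h 33 min
Sat: 07:29–17:50 = 10 h 21 min
Sun: 05:25–16:01 = 10 h 36 min
Total worked: 64 h 20 min = 3860 min.
Regular 40 h 0 min = 2400 min at €19.50/h; overtime 24 h 20 min = 1460 min at €29.25/h.
Pay = (2400 × €19.50 + 1460 × €29.25) ÷ 60 = €1491.75.

€1491.75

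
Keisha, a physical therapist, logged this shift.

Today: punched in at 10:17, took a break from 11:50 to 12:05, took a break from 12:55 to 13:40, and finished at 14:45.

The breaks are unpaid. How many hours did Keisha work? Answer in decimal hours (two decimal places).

3.47 hours

Today: 10:17–14:45 = 4 h 28 min; less 60 min break → 3 h 28 min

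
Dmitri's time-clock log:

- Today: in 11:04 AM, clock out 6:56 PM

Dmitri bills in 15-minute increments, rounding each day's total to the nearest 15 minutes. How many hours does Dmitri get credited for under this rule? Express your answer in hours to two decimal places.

Today: 11:04 AM–6:56 PM = 7 h 52 min → rounds to 7 h 45 min

7.75 hours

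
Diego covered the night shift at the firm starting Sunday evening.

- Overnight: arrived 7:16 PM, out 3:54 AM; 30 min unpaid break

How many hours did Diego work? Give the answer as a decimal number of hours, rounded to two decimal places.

8.13 hours

Overnight: 7:16 PM → midnight = 4 h 44 min; midnight → 3:54 AM = 3 h 54 min; span 8 h 38 min; less 30 min break → 8 h 8 min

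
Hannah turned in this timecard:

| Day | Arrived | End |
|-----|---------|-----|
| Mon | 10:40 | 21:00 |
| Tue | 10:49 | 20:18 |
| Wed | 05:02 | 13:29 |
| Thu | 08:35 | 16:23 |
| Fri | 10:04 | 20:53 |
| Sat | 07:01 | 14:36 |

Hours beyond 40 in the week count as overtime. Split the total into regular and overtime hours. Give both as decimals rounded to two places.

Mon: 10:40–21:00 = 10 h 20 min
Tue: 10:49–20:18 = 9 h 29 min
Wed: 05:02–13:29 = 8 h 27 min
Thu: 08:35–16:23 = 7 h 48 min
Fri: 10:04–20:53 = 10 h 49 min
Sat: 07:01–14:36 = 7 h 35 min
Total worked: 54 h 28 min = 54.47 h.
Threshold 40 h → overtime 14 h 28 min, regular 40 h 0 min.

Regular 40.00 hours, overtime 14.47 hours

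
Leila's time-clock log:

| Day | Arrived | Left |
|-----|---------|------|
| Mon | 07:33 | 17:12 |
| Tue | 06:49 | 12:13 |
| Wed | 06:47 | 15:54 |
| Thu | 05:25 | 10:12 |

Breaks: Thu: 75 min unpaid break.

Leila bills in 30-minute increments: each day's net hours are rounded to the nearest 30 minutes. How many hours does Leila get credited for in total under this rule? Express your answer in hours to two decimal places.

27.50 hours

Mon: 07:33–17:12 = 9 h 39 min → rounds to 9 h 30 min
Tue: 06:49–12:13 = 5 h 24 min → rounds to 5 h 30 min
Wed: 06:47–15:54 = 9 h 7 min → rounds to 9 h 0 min
Thu: 05:25–10:12 = 4 h 47 min − 75 min = 3 h 32 min → rounds to 3 h 30 min
Total credited: 27 h 30 min.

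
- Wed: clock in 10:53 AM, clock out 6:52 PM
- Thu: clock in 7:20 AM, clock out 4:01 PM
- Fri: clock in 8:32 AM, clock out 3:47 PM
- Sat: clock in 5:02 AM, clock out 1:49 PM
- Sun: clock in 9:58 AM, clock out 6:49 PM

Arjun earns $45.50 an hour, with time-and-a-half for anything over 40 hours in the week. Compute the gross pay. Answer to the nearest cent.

$1925.79

Wed: 10:53 AM–6:52 PM = 7 h 59 min
Thu: 7:20 AM–4:01 PM = 8 h 41 min
Fri: 8:32 AM–3:47 PM = 7 h 15 min
Sat: 5:02 AM–1:49 PM = 8 h 47 min
Sun: 9:58 AM–6:49 PM = 8 h 51 min
Total worked: 41 h 33 min = 2493 min.
Regular 40 h 0 min = 2400 min at $45.50/h; overtime 1 h 33 min = 93 min at $68.25/h.
Pay = (2400 × $45.50 + 93 × $68.25) ÷ 60 = $1925.79.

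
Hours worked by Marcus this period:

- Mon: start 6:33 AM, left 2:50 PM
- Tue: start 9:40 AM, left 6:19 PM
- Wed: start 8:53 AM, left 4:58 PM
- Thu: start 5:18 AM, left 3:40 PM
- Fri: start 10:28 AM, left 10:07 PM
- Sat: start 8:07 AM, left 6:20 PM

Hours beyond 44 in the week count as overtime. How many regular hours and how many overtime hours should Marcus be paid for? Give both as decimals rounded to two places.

Regular 44.00 hours, overtime 13.25 hours

Mon: 6:33 AM–2:50 PM = 8 h 17 min
Tue: 9:40 AM–6:19 PM = 8 h 39 min
Wed: 8:53 AM–4:58 PM = 8 h 5 min
Thu: 5:18 AM–3:40 PM = 10 h 22 min
Fri: 10:28 AM–10:07 PM = 11 h 39 min
Sat: 8:07 AM–6:20 PM = 10 h 13 min
Total worked: 57 h 15 min = 57.25 h.
Threshold 44 h → overtime 13 h 15 min, regular 44 h 0 min.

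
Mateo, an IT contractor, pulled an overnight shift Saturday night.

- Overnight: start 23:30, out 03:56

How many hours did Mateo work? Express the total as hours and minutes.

4 h 26 min

Overnight: 23:30 → midnight = 0 h 30 min; midnight → 03:56 = 3 h 56 min; span 4 h 26 min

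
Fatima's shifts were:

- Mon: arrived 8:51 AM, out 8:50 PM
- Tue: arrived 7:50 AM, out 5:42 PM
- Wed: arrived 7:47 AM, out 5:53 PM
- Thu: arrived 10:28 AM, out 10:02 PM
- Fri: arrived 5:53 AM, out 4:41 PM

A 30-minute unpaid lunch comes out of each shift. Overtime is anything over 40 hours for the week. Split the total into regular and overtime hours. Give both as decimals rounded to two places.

Mon: 8:51 AM–8:50 PM = 11 h 59 min; less 30 min break → 11 h 29 min
Tue: 7:50 AM–5:42 PM = 9 h 52 min; less 30 min break → 9 h 22 min
Wed: 7:47 AM–5:53 PM = 10 h 6 min; less 30 min break → 9 h 36 min
Thu: 10:28 AM–10:02 PM = 11 h 34 min; less 30 min break → 11 h 4 min
Fri: 5:53 AM–4:41 PM = 10 h 48 min; less 30 min break → 10 h 18 min
Total worked: 51 h 49 min = 51.82 h.
Threshold 40 h → overtime 11 h 49 min, regular 40 h 0 min.

Regular 40.00 hours, overtime 11.82 hours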